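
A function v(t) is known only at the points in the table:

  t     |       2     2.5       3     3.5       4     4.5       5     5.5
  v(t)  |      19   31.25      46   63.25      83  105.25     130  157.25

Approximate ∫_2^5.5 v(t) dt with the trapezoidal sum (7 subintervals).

273.4375

Δt = 0.5.
T_7 = (0.5/2)·[19 + 2·31.25 + 2·46 + 2·63.25 + 2·83 + 2·105.25 + 2·130 + 157.25] = 273.4375.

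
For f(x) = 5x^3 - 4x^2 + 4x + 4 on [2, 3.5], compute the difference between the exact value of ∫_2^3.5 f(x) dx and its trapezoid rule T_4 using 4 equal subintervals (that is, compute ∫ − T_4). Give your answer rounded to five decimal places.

Exact integral: ∫_2^3.5 f(x) dx = 143.578125.
T_4 ≈ 144.8876953.
Error ≈ 143.578125 − 144.8876953 ≈ -1.30957.

-1.30957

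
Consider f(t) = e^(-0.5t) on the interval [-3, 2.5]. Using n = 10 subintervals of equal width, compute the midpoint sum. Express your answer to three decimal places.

8.364

Δt = (2.5 − (-3))/10 = 0.55.
Midpoints: -2.725, -2.175, -1.625, -1.075, -0.525, 0.025, 0.575, 1.125, 1.675, 2.225.
f(-2.725) ≈ 3.906, f(-2.175) ≈ 2.967, f(-1.625) ≈ 2.254, f(-1.075) ≈ 1.712, f(-0.525) ≈ 1.300, f(0.025) ≈ 0.988, f(0.575) ≈ 0.750, f(1.125) ≈ 0.570, f(1.675) ≈ 0.433, f(2.225) ≈ 0.329.
Sum = Δt · [f(-2.725) + f(-2.175) + f(-1.625) + ...].
Sum ≈ 8.364.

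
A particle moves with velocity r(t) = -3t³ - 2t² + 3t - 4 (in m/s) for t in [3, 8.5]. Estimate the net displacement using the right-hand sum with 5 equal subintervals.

Δt = (8.5 − 3)/5 = 1.1.
Right endpoints: 4.1, 5.2, 6.3, 7.4, 8.5.
r(4.1) = -232.083, r(5.2) = -464.304, r(6.3) = -814.621, r(7.4) = -1306.992, r(8.5) = -1965.375.
Sum = Δt · [r(4.1) + r(5.2) + r(6.3) + r(7.4) + r(8.5)].
Sum = -5261.7125.

-5261.7125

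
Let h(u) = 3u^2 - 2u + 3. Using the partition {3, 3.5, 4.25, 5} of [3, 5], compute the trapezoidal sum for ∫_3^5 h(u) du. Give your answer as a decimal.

88.484375

Subinterval widths: 0.5, 0.75, 0.75.
h(3) = 24, h(3.5) = 32.75, h(4.25) = 48.6875, h(5) = 68.
On each subinterval the trapezoid contributes (Δu_i/2)·[h(u_{i-1}) + h(u_i)].
Sum = 88.484375.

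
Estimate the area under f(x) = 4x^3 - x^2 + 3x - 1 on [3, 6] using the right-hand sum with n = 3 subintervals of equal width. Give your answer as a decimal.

1585

Δx = (6 − 3)/3 = 1.
Right endpoints: 4, 5, 6.
f(4) = 251, f(5) = 489, f(6) = 845.
Sum = Δx · [f(4) + f(5) + f(6)].
Sum = 1585.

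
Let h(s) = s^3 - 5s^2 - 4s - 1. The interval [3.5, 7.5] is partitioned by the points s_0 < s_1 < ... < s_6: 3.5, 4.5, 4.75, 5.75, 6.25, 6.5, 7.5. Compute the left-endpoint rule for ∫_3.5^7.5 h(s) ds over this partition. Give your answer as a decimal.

-23.81640625

Subinterval widths: 1, 0.25, 1, 0.5, 0.25, 1.
Left endpoints: 3.5, 4.5, 4.75, 5.75, 6.25, 6.5.
h(3.5) = -33.375, h(4.5) = -29.125, h(4.75) = -25.640625, h(5.75) = 0.796875, h(6.25) = 22.828125, h(6.5) = 36.375.
Sum = Σ Δs_i · h(s_i).
Sum = -23.81640625.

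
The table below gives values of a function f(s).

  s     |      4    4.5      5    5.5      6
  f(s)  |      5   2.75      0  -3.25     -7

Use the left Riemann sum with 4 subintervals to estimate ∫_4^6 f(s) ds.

Δs = 0.5.
Sum = 0.5·[5 + 2.75 + 0 + (-3.25)] = 2.25.

2.25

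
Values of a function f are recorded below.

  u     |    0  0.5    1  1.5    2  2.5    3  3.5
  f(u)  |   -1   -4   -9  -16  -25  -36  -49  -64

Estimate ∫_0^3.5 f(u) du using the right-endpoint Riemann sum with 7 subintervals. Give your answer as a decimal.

-101.5

Δu = 0.5.
Sum = 0.5·[(-4) + (-9) + (-16) + (-25) + (-36) + (-49) + (-64)] = -101.5.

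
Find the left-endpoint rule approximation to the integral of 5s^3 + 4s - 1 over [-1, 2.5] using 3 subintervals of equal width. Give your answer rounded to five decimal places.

6.85417

Δs = (2.5 − (-1))/3 = 7/6.
Left endpoints: -1, 1/6, 4/3.
f(-1) = -10, f(1/6) = -67/216, f(4/3) = 437/27.
Sum = Δs · [f(-1) + f(1/6) + f(4/3)].
Sum ≈ 6.85417.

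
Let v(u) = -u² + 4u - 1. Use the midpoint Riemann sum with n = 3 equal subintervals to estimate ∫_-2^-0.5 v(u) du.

-11.59375

Δu = (-0.5 − (-2))/3 = 0.5.
Midpoints: -1.75, -1.25, -0.75.
v(-1.75) = -11.0625, v(-1.25) = -7.5625, v(-0.75) = -4.5625.
Sum = Δu · [v(-1.75) + v(-1.25) + v(-0.75)].
Sum = -11.59375.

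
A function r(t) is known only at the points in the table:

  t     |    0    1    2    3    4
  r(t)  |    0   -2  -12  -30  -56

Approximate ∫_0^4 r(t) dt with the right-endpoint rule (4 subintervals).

-100

Δt = 1.
Sum = 1·[(-2) + (-12) + (-30) + (-56)] = -100.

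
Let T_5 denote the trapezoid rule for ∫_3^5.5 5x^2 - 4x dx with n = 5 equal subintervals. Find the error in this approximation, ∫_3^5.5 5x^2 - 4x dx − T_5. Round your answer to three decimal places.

-0.521

Exact integral: ∫_3^5.5 f(x) dx ≈ 189.79167.
T_5 = 190.3125.
Error ≈ 189.79167 − 190.3125 ≈ -0.521.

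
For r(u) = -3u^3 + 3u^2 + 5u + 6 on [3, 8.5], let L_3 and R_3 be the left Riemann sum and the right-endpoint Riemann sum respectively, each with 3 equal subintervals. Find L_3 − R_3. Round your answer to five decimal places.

L_3 ≈ -1810.7986111.
R_3 ≈ -4641.6944444.
L_3 − R_3 ≈ 2830.89583.

2830.89583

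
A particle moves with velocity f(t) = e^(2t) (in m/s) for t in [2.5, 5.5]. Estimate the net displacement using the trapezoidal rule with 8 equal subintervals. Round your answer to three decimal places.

Δt = (5.5 − 2.5)/8 = 0.375.
f(2.5) ≈ 148.413, f(2.875) ≈ 314.191, f(3.25) ≈ 665.142, f(3.625) ≈ 1408.105, f(4) ≈ 2980.958, f(4.375) ≈ 6310.688, f(4.75) ≈ 13359.727, f(5.125) ≈ 28282.542, f(5.5) ≈ 59874.142.
T_8 = (Δt/2)·[f(t_0) + 2f(t_1) + ... + 2f(t_{7}) + f(t_8)].
Sum ≈ 31249.736.

31249.736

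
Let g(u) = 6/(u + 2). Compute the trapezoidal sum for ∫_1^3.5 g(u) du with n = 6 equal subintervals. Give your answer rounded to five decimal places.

Δu = (3.5 − 1)/6 = 5/12.
g(1) = 2, g(17/12) = 72/41, g(11/6) = 36/23, g(2.25) = 24/17, g(8/3) = 9/7, g(37/12) = 72/61, g(3.5) = 12/11.
T_6 = (Δu/2)·[g(u_0) + 2g(u_1) + ... + 2g(u_{5}) + g(u_6)].
Sum ≈ 3.64357.

3.64357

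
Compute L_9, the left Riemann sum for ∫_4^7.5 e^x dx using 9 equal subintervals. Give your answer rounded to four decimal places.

Δx = (7.5 − 4)/9 = 7/18.
Left endpoints: 4, 79/18, 43/9, 31/6, 50/9, 107/18, 19/3, 121/18, 64/9.
f(4) ≈ 54.5982, f(79/18) ≈ 80.5509, f(43/9) ≈ 118.8400, f(31/6) ≈ 175.3294, f(50/9) ≈ 258.6706, f(107/18) ≈ 381.6273, f(19/3) ≈ 563.0302, f(121/18) ≈ 830.6614, f(64/9) ≈ 1225.5085.
Sum = Δx · [f(4) + f(79/18) + f(43/9) + ...].
Sum ≈ 1434.5397.

1434.5397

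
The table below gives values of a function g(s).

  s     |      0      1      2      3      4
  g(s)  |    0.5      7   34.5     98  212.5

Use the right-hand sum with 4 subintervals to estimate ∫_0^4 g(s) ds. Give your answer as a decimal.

352

Δs = 1.
Sum = 1·[7 + 34.5 + 98 + 212.5] = 352.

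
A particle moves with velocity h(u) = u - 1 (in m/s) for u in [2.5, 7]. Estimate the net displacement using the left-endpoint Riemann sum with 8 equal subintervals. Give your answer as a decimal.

Δu = (7 − 2.5)/8 = 0.5625.
Left endpoints: 2.5, 3.0625, 3.625, 4.1875, 4.75, 5.3125, 5.875, 6.4375.
h(2.5) = 1.5, h(3.0625) = 2.0625, h(3.625) = 2.625, h(4.1875) = 3.1875, h(4.75) = 3.75, h(5.3125) = 4.3125, h(5.875) = 4.875, h(6.4375) = 5.4375.
Sum = Δu · [h(2.5) + h(3.0625) + h(3.625) + ...].
Sum = 15.609375.

15.609375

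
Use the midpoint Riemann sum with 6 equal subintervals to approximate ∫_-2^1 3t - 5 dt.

Δt = (1 − (-2))/6 = 0.5.
Midpoints: -1.75, -1.25, -0.75, -0.25, 0.25, 0.75.
f(-1.75) = -10.25, f(-1.25) = -8.75, f(-0.75) = -7.25, f(-0.25) = -5.75, f(0.25) = -4.25, f(0.75) = -2.75.
Sum = Δt · [f(-1.75) + f(-1.25) + f(-0.75) + ...].
Sum = -19.5.

-19.5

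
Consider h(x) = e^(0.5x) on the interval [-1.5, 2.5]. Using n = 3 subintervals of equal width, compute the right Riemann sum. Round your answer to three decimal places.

Δx = (2.5 − (-1.5))/3 = 4/3.
Right endpoints: -1/6, 7/6, 2.5.
h(-1/6) ≈ 0.920, h(7/6) ≈ 1.792, h(2.5) ≈ 3.490.
Sum = Δx · [h(-1/6) + h(7/6) + h(2.5)].
Sum ≈ 8.270.

8.270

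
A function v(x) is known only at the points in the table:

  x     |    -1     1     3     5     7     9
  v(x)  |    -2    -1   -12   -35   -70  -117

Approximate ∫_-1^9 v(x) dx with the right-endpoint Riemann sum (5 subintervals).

Δx = 2.
Sum = 2·[(-1) + (-12) + (-35) + (-70) + (-117)] = -470.

-470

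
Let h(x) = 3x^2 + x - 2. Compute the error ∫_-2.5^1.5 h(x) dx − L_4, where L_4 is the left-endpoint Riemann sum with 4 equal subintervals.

-6

Exact integral: ∫_-2.5^1.5 h(x) dx = 9.
L_4 = 15.
Error = 9 − 15 = -6.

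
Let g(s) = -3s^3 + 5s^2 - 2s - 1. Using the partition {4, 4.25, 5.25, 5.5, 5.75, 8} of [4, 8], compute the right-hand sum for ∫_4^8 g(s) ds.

Subinterval widths: 0.25, 1, 0.25, 0.25, 2.25.
Right endpoints: 4.25, 5.25, 5.5, 5.75, 8.
g(4.25) = -149.484375, g(5.25) = -307.796875, g(5.5) = -359.875, g(5.75) = -417.515625, g(8) = -1233.
Sum = Σ Δs_i · g(s_i).
Sum = -3313.765625.

-3313.765625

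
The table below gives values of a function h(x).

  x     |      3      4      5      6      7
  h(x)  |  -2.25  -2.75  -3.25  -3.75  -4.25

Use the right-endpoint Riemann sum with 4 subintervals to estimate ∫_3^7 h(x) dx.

-14

Δx = 1.
Sum = 1·[(-2.75) + (-3.25) + (-3.75) + (-4.25)] = -14.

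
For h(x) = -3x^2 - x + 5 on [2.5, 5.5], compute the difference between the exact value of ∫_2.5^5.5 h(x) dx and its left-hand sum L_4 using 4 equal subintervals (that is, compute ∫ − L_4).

-27.28125

Exact integral: ∫_2.5^5.5 h(x) dx = -147.75.
L_4 = -120.46875.
Error = -147.75 − (-120.46875) = -27.28125.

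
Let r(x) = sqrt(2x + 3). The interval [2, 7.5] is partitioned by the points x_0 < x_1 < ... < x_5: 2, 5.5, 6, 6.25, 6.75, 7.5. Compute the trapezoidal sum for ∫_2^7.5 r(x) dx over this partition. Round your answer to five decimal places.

19.17188

Subinterval widths: 3.5, 0.5, 0.25, 0.5, 0.75.
r(2) ≈ 2.64575, r(5.5) ≈ 3.74166, r(6) ≈ 3.87298, r(6.25) ≈ 3.93700, r(6.75) ≈ 4.06202, r(7.5) ≈ 4.24264.
On each subinterval the trapezoid contributes (Δx_i/2)·[r(x_{i-1}) + r(x_i)].
Sum ≈ 19.17188.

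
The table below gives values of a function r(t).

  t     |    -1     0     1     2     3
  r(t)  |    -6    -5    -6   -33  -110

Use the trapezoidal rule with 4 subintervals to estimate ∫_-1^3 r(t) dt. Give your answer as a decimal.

-102

Δt = 1.
T_4 = (1/2)·[(-6) + 2·(-5) + 2·(-6) + 2·(-33) + (-110)] = -102.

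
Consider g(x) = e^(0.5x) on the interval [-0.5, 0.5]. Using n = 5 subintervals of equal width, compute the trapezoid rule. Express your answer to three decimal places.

1.011

Δx = (0.5 − (-0.5))/5 = 0.2.
g(-0.5) ≈ 0.779, g(-0.3) ≈ 0.861, g(-0.1) ≈ 0.951, g(0.1) ≈ 1.051, g(0.3) ≈ 1.162, g(0.5) ≈ 1.284.
T_5 = (Δx/2)·[g(x_0) + 2g(x_1) + ... + 2g(x_{4}) + g(x_5)].
Sum ≈ 1.011.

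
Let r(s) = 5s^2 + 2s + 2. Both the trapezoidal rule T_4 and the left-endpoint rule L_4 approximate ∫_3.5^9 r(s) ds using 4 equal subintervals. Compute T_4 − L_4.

243.890625

T_4 = 1231.95703125.
L_4 = 988.06640625.
T_4 − L_4 = 243.890625.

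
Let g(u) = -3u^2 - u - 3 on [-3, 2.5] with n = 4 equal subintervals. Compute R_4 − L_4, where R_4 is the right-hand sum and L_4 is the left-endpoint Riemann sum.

3.78125

R_4 = -61.05859375.
L_4 = -64.83984375.
R_4 − L_4 = 3.78125.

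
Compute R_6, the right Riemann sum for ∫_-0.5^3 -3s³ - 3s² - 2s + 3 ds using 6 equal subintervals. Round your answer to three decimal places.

-122.339

Δs = (3 − (-0.5))/6 = 7/12.
Right endpoints: 1/12, 2/3, 1.25, 11/6, 29/12, 3.
f(1/12) = 1619/576, f(2/3) = -5/9, f(1.25) = -10.046875, f(11/6) = -2105/72, f(29/12) = -35537/576, f(3) = -111.
Sum = Δs · [f(1/12) + f(2/3) + f(1.25) + ...].
Sum ≈ -122.339.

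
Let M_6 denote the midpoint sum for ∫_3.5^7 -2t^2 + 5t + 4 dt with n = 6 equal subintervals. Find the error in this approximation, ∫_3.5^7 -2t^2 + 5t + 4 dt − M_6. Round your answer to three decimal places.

Exact integral: ∫_3.5^7 f(t) dt ≈ -94.20833.
M_6 ≈ -94.00984.
Error ≈ -94.20833 − (-94.00984) ≈ -0.198.

-0.198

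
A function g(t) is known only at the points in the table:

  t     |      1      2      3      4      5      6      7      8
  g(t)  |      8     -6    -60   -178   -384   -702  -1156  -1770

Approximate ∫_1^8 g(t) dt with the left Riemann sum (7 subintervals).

Δt = 1.
Sum = 1·[8 + (-6) + (-60) + (-178) + (-384) + (-702) + (-1156)] = -2478.

-2478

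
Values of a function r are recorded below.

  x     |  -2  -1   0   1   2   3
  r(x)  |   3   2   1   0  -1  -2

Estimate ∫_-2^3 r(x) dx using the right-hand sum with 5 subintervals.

Δx = 1.
Sum = 1·[2 + 1 + 0 + (-1) + (-2)] = 0.

0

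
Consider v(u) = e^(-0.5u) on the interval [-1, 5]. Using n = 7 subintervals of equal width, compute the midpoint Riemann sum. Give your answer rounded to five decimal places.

3.10942

Δu = (5 − (-1))/7 = 6/7.
Midpoints: -4/7, 2/7, 8/7, 2, 20/7, 26/7, 32/7.
v(-4/7) ≈ 1.33071, v(2/7) ≈ 0.86688, v(8/7) ≈ 0.56472, v(2) ≈ 0.36788, v(20/7) ≈ 0.23965, v(26/7) ≈ 0.15612, v(32/7) ≈ 0.10170.
Sum = Δu · [v(-4/7) + v(2/7) + v(8/7) + ...].
Sum ≈ 3.10942.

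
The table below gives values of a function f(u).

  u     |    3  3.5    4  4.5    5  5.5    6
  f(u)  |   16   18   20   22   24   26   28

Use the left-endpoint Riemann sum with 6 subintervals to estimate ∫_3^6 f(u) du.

63

Δu = 0.5.
Sum = 0.5·[16 + 18 + 20 + 22 + 24 + 26] = 63.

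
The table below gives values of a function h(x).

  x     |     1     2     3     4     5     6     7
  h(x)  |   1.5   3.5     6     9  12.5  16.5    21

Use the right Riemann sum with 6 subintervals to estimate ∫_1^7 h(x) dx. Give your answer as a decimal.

Δx = 1.
Sum = 1·[3.5 + 6 + 9 + 12.5 + 16.5 + 21] = 68.5.

68.5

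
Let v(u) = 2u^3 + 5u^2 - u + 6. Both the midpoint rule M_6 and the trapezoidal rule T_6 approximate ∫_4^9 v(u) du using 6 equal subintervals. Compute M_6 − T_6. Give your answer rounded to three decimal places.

-38.194

M_6 ≈ 4245.60185.
T_6 ≈ 4283.79630.
M_6 − T_6 ≈ -38.194.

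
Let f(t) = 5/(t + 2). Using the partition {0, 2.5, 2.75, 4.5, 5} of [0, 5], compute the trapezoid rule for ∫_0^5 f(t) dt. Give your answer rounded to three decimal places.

Subinterval widths: 2.5, 0.25, 1.75, 0.5.
f(0) = 2.5, f(2.5) = 10/9, f(2.75) = 20/19, f(4.5) = 10/13, f(5) = 5/7.
On each subinterval the trapezoid contributes (Δt_i/2)·[f(t_{i-1}) + f(t_i)].
Sum ≈ 6.749.

6.749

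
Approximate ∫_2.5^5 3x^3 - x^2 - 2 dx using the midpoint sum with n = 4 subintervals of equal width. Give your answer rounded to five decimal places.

395.32959

Δx = (5 − 2.5)/4 = 0.625.
Midpoints: 2.8125, 3.4375, 4.0625, 4.6875.
f(2.8125) = 232783/4096, f(3.4375) = 442533/4096, f(4.0625) = 748083/4096, f(4.6875) = 1167433/4096.
Sum = Δx · [f(2.8125) + f(3.4375) + f(4.0625) + f(4.6875)].
Sum ≈ 395.32959.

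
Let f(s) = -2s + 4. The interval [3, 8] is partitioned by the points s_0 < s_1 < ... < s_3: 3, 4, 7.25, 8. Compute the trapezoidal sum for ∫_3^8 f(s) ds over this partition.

Subinterval widths: 1, 3.25, 0.75.
f(3) = -2, f(4) = -4, f(7.25) = -10.5, f(8) = -12.
On each subinterval the trapezoid contributes (Δs_i/2)·[f(s_{i-1}) + f(s_i)].
Sum = -35.

-35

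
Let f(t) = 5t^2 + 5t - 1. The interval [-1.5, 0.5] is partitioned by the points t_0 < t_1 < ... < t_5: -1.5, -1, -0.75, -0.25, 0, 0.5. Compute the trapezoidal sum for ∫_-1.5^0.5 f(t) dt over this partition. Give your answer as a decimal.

Subinterval widths: 0.5, 0.25, 0.5, 0.25, 0.5.
f(-1.5) = 2.75, f(-1) = -1, f(-0.75) = -1.9375, f(-0.25) = -1.9375, f(0) = -1, f(0.5) = 2.75.
On each subinterval the trapezoid contributes (Δt_i/2)·[f(t_{i-1}) + f(t_i)].
Sum = -0.828125.

-0.828125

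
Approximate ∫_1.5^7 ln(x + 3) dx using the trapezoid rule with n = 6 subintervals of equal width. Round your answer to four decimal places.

Δx = (7 − 1.5)/6 = 11/12.
f(1.5) ≈ 1.5041, f(29/12) ≈ 1.6895, f(10/3) ≈ 1.8458, f(4.25) ≈ 1.9810, f(31/6) ≈ 2.1001, f(73/12) ≈ 2.2064, f(7) ≈ 2.3026.
T_6 = (Δx/2)·[f(x_0) + 2f(x_1) + ... + 2f(x_{5}) + f(x_6)].
Sum ≈ 10.7490.

10.7490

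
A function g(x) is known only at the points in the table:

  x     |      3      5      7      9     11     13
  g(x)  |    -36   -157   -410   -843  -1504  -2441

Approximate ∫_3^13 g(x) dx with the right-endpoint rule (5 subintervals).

-10710

Δx = 2.
Sum = 2·[(-157) + (-410) + (-843) + (-1504) + (-2441)] = -10710.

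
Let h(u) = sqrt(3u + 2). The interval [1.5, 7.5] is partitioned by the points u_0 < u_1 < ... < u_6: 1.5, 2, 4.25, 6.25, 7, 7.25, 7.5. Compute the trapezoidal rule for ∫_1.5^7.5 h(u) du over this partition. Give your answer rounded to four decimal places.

23.1861

Subinterval widths: 0.5, 2.25, 2, 0.75, 0.25, 0.25.
h(1.5) ≈ 2.5495, h(2) ≈ 2.8284, h(4.25) ≈ 3.8406, h(6.25) ≈ 4.5552, h(7) ≈ 4.7958, h(7.25) ≈ 4.8734, h(7.5) ≈ 4.9497.
On each subinterval the trapezoid contributes (Δu_i/2)·[h(u_{i-1}) + h(u_i)].
Sum ≈ 23.1861.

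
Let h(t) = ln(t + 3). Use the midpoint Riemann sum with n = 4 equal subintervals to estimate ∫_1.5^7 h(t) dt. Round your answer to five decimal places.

Δt = (7 − 1.5)/4 = 1.375.
Midpoints: 2.1875, 3.5625, 4.9375, 6.3125.
h(2.1875) ≈ 1.64625, h(3.5625) ≈ 1.88137, h(4.9375) ≈ 2.07160, h(6.3125) ≈ 2.23136.
Sum = Δt · [h(2.1875) + h(3.5625) + h(4.9375) + h(6.3125)].
Sum ≈ 10.76705.

10.76705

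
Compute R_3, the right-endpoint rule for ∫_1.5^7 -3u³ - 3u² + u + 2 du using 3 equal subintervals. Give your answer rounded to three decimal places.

Δu = (7 − 1.5)/3 = 11/6.
Right endpoints: 10/3, 31/6, 7.
f(10/3) = -1252/9, f(31/6) = -35041/72, f(7) = -1167.
Sum = Δu · [f(10/3) + f(31/6) + f(7)].
Sum ≈ -3286.785.

-3286.785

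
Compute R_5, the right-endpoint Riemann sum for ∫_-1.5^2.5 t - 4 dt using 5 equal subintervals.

-12.4

Δt = (2.5 − (-1.5))/5 = 0.8.
Right endpoints: -0.7, 0.1, 0.9, 1.7, 2.5.
f(-0.7) = -4.7, f(0.1) = -3.9, f(0.9) = -3.1, f(1.7) = -2.3, f(2.5) = -1.5.
Sum = Δt · [f(-0.7) + f(0.1) + f(0.9) + f(1.7) + f(2.5)].
Sum = -12.4.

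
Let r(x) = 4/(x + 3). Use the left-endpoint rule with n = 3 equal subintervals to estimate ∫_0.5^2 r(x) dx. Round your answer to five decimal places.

1.51587

Δx = (2 − 0.5)/3 = 0.5.
Left endpoints: 0.5, 1, 1.5.
r(0.5) = 8/7, r(1) = 1, r(1.5) = 8/9.
Sum = Δx · [r(0.5) + r(1) + r(1.5)].
Sum ≈ 1.51587.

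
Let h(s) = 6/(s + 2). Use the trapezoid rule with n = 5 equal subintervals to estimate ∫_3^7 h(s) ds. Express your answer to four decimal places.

Δs = (7 − 3)/5 = 0.8.
h(3) = 1.2, h(3.8) = 30/29, h(4.6) = 10/11, h(5.4) = 30/37, h(6.2) = 30/41, h(7) = 2/3.
T_5 = (Δs/2)·[h(s_0) + 2h(s_1) + ... + 2h(s_{4}) + h(s_5)].
Sum ≈ 3.5355.

3.5355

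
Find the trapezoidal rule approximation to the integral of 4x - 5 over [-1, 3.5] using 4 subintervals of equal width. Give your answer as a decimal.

0

Δx = (3.5 − (-1))/4 = 1.125.
f(-1) = -9, f(0.125) = -4.5, f(1.25) = 0, f(2.375) = 4.5, f(3.5) = 9.
T_4 = (Δx/2)·[f(x_0) + 2f(x_1) + 2f(x_2) + 2f(x_3) + f(x_4)].
Sum = 0.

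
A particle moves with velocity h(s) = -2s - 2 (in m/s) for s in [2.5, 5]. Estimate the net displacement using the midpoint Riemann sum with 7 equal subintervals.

Δs = (5 − 2.5)/7 = 5/14.
Midpoints: 75/28, 85/28, 95/28, 3.75, 115/28, 125/28, 135/28.
h(75/28) = -103/14, h(85/28) = -113/14, h(95/28) = -123/14, h(3.75) = -9.5, h(115/28) = -143/14, h(125/28) = -153/14, h(135/28) = -163/14.
Sum = Δs · [h(75/28) + h(85/28) + h(95/28) + ...].
Sum = -23.75.

-23.75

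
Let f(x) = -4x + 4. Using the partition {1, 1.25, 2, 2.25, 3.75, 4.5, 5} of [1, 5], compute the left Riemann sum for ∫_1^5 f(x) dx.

-24.5

Subinterval widths: 0.25, 0.75, 0.25, 1.5, 0.75, 0.5.
Left endpoints: 1, 1.25, 2, 2.25, 3.75, 4.5.
f(1) = 0, f(1.25) = -1, f(2) = -4, f(2.25) = -5, f(3.75) = -11, f(4.5) = -14.
Sum = Σ Δx_i · f(x_i).
Sum = -24.5.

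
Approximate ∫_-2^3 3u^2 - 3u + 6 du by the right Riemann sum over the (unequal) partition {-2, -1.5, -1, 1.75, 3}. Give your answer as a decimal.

Subinterval widths: 0.5, 0.5, 2.75, 1.25.
Right endpoints: -1.5, -1, 1.75, 3.
f(-1.5) = 17.25, f(-1) = 12, f(1.75) = 9.9375, f(3) = 24.
Sum = Σ Δu_i · f(u_i).
Sum = 71.953125.

71.953125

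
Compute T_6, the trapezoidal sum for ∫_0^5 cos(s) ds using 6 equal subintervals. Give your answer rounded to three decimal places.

Δs = (5 − 0)/6 = 5/6.
f(0) ≈ 1.000, f(5/6) ≈ 0.672, f(5/3) ≈ -0.096, f(2.5) ≈ -0.801, f(10/3) ≈ -0.982, f(25/6) ≈ -0.519, f(5) ≈ 0.284.
T_6 = (Δs/2)·[f(s_0) + 2f(s_1) + ... + 2f(s_{5}) + f(s_6)].
Sum ≈ -0.903.

-0.903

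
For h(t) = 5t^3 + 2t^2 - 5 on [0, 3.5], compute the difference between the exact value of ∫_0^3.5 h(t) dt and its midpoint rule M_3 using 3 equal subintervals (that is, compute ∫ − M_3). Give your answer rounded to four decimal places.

11.2150

Exact integral: ∫_0^3.5 h(t) dt ≈ 198.661458.
M_3 ≈ 187.446470.
Error ≈ 198.661458 − 187.446470 ≈ 11.2150.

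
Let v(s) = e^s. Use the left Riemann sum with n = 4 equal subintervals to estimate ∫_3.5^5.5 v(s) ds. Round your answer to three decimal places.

163.072

Δs = (5.5 − 3.5)/4 = 0.5.
Left endpoints: 3.5, 4, 4.5, 5.
v(3.5) ≈ 33.115, v(4) ≈ 54.598, v(4.5) ≈ 90.017, v(5) ≈ 148.413.
Sum = Δs · [v(3.5) + v(4) + v(4.5) + v(5)].
Sum ≈ 163.072.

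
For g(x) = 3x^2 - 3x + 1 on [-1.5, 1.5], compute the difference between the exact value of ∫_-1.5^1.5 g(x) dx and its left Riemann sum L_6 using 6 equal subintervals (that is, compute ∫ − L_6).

Exact integral: ∫_-1.5^1.5 g(x) dx = 9.75.
L_6 = 12.375.
Error = 9.75 − 12.375 = -2.625.

-2.625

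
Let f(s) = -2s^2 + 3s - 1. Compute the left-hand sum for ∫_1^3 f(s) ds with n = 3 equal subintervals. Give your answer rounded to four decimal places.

Δs = (3 − 1)/3 = 2/3.
Left endpoints: 1, 5/3, 7/3.
f(1) = 0, f(5/3) = -14/9, f(7/3) = -44/9.
Sum = Δs · [f(1) + f(5/3) + f(7/3)].
Sum ≈ -4.2963.

-4.2963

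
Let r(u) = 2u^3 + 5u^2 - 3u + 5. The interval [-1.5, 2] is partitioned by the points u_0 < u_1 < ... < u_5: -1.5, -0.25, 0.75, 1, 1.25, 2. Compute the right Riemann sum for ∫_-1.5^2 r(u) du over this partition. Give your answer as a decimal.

45.6875

Subinterval widths: 1.25, 1, 0.25, 0.25, 0.75.
Right endpoints: -0.25, 0.75, 1, 1.25, 2.
r(-0.25) = 6.03125, r(0.75) = 6.40625, r(1) = 9, r(1.25) = 12.96875, r(2) = 35.
Sum = Σ Δu_i · r(u_i).
Sum = 45.6875.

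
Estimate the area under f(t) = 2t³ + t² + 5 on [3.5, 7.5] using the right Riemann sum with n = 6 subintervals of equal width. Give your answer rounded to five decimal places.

Δt = (7.5 − 3.5)/6 = 2/3.
Right endpoints: 25/6, 29/6, 5.5, 37/6, 41/6, 7.5.
f(25/6) = 4510/27, f(29/6) = 6863/27, f(5.5) = 368, f(37/6) = 13825/27, f(41/6) = 18626/27, f(7.5) = 905.
Sum = Δt · [f(25/6) + f(29/6) + f(5.5) + ...].
Sum ≈ 1930.74074.

1930.74074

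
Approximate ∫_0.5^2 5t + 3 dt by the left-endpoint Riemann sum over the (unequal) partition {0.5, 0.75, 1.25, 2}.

11.6875

Subinterval widths: 0.25, 0.5, 0.75.
Left endpoints: 0.5, 0.75, 1.25.
f(0.5) = 5.5, f(0.75) = 6.75, f(1.25) = 9.25.
Sum = Σ Δt_i · f(t_i).
Sum = 11.6875.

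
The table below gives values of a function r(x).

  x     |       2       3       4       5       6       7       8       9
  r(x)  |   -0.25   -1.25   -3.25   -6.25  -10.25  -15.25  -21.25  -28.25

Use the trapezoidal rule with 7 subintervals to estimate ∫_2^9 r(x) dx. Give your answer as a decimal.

-71.75

Δx = 1.
T_7 = (1/2)·[(-0.25) + 2·(-1.25) + 2·(-3.25) + 2·(-6.25) + 2·(-10.25) + 2·(-15.25) + 2·(-21.25) + (-28.25)] = -71.75.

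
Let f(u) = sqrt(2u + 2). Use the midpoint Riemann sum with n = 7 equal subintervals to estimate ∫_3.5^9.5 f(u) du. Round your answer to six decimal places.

Δu = (9.5 − 3.5)/7 = 6/7.
Midpoints: 55/14, 67/14, 79/14, 6.5, 103/14, 115/14, 127/14.
f(55/14) ≈ 3.139609, f(67/14) ≈ 3.401680, f(79/14) ≈ 3.644957, f(6.5) ≈ 3.872983, f(103/14) ≈ 4.088311, f(115/14) ≈ 4.292851, f(127/14) ≈ 4.488079.
Sum = Δu · [f(55/14) + f(67/14) + f(79/14) + ...].
Sum ≈ 23.081547.

23.081547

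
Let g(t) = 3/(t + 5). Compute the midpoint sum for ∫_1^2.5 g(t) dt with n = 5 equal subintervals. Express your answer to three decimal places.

Δt = (2.5 − 1)/5 = 0.3.
Midpoints: 1.15, 1.45, 1.75, 2.05, 2.35.
g(1.15) = 20/41, g(1.45) = 20/43, g(1.75) = 4/9, g(2.05) = 20/47, g(2.35) = 20/49.
Sum = Δt · [g(1.15) + g(1.45) + g(1.75) + g(2.05) + g(2.35)].
Sum ≈ 0.669.

0.669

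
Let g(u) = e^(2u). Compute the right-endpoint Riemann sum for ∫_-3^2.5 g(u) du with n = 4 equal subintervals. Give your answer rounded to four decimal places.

Δu = (2.5 − (-3))/4 = 1.375.
Right endpoints: -1.625, -0.25, 1.125, 2.5.
g(-1.625) ≈ 0.0388, g(-0.25) ≈ 0.6065, g(1.125) ≈ 9.4877, g(2.5) ≈ 148.4132.
Sum = Δu · [g(-1.625) + g(-0.25) + g(1.125) + g(2.5)].
Sum ≈ 218.0010.

218.0010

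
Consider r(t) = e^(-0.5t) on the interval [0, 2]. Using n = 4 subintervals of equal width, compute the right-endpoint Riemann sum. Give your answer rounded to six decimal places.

Δt = (2 − 0)/4 = 0.5.
Right endpoints: 0.5, 1, 1.5, 2.
r(0.5) ≈ 0.778801, r(1) ≈ 0.606531, r(1.5) ≈ 0.472367, r(2) ≈ 0.367879.
Sum = Δt · [r(0.5) + r(1) + r(1.5) + r(2)].
Sum ≈ 1.112789.

1.112789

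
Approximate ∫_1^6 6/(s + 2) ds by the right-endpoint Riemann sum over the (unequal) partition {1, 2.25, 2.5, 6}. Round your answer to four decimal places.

4.7230

Subinterval widths: 1.25, 0.25, 3.5.
Right endpoints: 2.25, 2.5, 6.
f(2.25) = 24/17, f(2.5) = 4/3, f(6) = 0.75.
Sum = Σ Δs_i · f(s_i).
Sum ≈ 4.7230.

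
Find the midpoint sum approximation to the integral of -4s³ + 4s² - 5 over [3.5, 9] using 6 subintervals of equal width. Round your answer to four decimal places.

-5496.2601

Δs = (9 − 3.5)/6 = 11/12.
Midpoints: 95/24, 4.875, 139/24, 161/24, 7.625, 205/24.
f(95/24) = -658055/3456, f(4.875) = -373.3671875, f(139/24) = -2239195/3456, f(161/24) = -3568457/3456, f(7.625) = -1545.7265625, f(205/24) = -7623805/3456.
Sum = Δs · [f(95/24) + f(4.875) + f(139/24) + ...].
Sum ≈ -5496.2601.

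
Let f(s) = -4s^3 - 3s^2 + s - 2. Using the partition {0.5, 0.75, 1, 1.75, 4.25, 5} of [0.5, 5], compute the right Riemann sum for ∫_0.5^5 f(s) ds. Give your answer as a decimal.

-1352.8125

Subinterval widths: 0.25, 0.25, 0.75, 2.5, 0.75.
Right endpoints: 0.75, 1, 1.75, 4.25, 5.
f(0.75) = -4.625, f(1) = -8, f(1.75) = -30.875, f(4.25) = -359, f(5) = -572.
Sum = Σ Δs_i · f(s_i).
Sum = -1352.8125.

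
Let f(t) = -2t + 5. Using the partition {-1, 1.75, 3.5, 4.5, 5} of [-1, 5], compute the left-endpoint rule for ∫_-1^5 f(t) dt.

17.875

Subinterval widths: 2.75, 1.75, 1, 0.5.
Left endpoints: -1, 1.75, 3.5, 4.5.
f(-1) = 7, f(1.75) = 1.5, f(3.5) = -2, f(4.5) = -4.
Sum = Σ Δt_i · f(t_i).
Sum = 17.875.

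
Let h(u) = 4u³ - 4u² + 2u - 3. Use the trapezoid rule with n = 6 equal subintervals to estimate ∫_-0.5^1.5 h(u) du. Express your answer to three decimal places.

Δu = (1.5 − (-0.5))/6 = 1/3.
h(-0.5) = -5.5, h(-1/6) = -187/54, h(1/6) = -149/54, h(0.5) = -2.5, h(5/6) = -97/54, h(7/6) = 13/54, h(1.5) = 4.5.
T_6 = (Δu/2)·[h(u_0) + 2h(u_1) + ... + 2h(u_{5}) + h(u_6)].
Sum ≈ -3.593.

-3.593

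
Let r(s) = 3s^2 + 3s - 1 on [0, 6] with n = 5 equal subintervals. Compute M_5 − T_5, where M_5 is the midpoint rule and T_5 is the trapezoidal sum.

M_5 = 261.84.
T_5 = 268.32.
M_5 − T_5 = -6.48.

-6.48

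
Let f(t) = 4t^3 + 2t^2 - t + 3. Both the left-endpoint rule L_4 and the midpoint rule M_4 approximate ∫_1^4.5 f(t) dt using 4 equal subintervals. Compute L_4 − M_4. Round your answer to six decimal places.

L_4 = 312.62109375.
M_4 ≈ 462.20507812.
L_4 − M_4 ≈ -149.583984.

-149.583984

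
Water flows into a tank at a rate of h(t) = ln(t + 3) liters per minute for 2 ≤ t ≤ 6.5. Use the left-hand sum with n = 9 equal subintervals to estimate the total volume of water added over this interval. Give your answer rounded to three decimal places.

Δt = (6.5 − 2)/9 = 0.5.
Left endpoints: 2, 2.5, 3, 3.5, 4, 4.5, 5, 5.5, 6.
h(2) ≈ 1.609, h(2.5) ≈ 1.705, h(3) ≈ 1.792, h(3.5) ≈ 1.872, h(4) ≈ 1.946, h(4.5) ≈ 2.015, h(5) ≈ 2.079, h(5.5) ≈ 2.140, h(6) ≈ 2.197.
Sum = Δt · [h(2) + h(2.5) + h(3) + ...].
Sum ≈ 8.678.

8.678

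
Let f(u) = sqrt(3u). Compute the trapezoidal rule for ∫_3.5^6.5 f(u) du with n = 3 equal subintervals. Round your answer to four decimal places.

Δu = (6.5 − 3.5)/3 = 1.
f(3.5) ≈ 3.2404, f(4.5) ≈ 3.6742, f(5.5) ≈ 4.0620, f(6.5) ≈ 4.4159.
T_3 = (Δu/2)·[f(u_0) + 2f(u_1) + 2f(u_2) + f(u_3)].
Sum ≈ 11.5644.

11.5644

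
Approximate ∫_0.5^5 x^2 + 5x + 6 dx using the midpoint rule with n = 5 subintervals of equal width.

Δx = (5 − 0.5)/5 = 0.9.
Midpoints: 0.95, 1.85, 2.75, 3.65, 4.55.
f(0.95) = 11.6525, f(1.85) = 18.6725, f(2.75) = 27.3125, f(3.65) = 37.5725, f(4.55) = 49.4525.
Sum = Δx · [f(0.95) + f(1.85) + f(2.75) + f(3.65) + f(4.55)].
Sum = 130.19625.

130.19625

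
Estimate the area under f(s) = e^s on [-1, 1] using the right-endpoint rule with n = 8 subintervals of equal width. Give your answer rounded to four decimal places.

Δs = (1 − (-1))/8 = 0.25.
Right endpoints: -0.75, -0.5, -0.25, 0, 0.25, 0.5, 0.75, 1.
f(-0.75) ≈ 0.4724, f(-0.5) ≈ 0.6065, f(-0.25) ≈ 0.7788, f(0) ≈ 1.0000, f(0.25) ≈ 1.2840, f(0.5) ≈ 1.6487, f(0.75) ≈ 2.1170, f(1) ≈ 2.7183.
Sum = Δs · [f(-0.75) + f(-0.5) + f(-0.25) + ...].
Sum ≈ 2.6564.

2.6564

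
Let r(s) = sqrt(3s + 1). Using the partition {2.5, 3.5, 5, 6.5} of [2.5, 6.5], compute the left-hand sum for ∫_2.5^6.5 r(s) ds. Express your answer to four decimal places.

Subinterval widths: 1, 1.5, 1.5.
Left endpoints: 2.5, 3.5, 5.
r(2.5) ≈ 2.9155, r(3.5) ≈ 3.3912, r(5) ≈ 4.0000.
Sum = Σ Δs_i · r(s_i).
Sum ≈ 14.0022.

14.0022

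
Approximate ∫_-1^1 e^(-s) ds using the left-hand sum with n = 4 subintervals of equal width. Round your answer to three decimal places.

2.987

Δs = (1 − (-1))/4 = 0.5.
Left endpoints: -1, -0.5, 0, 0.5.
f(-1) ≈ 2.718, f(-0.5) ≈ 1.649, f(0) ≈ 1.000, f(0.5) ≈ 0.607.
Sum = Δs · [f(-1) + f(-0.5) + f(0) + f(0.5)].
Sum ≈ 2.987.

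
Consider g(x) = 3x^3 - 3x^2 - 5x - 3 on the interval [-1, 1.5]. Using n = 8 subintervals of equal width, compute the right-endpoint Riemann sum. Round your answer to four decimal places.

-12.4719

Δx = (1.5 − (-1))/8 = 0.3125.
Right endpoints: -0.6875, -0.375, -0.0625, 0.25, 0.5625, 0.875, 1.1875, 1.5.
g(-0.6875) = -8009/4096, g(-0.375) = -873/512, g(-0.0625) = -11059/4096, g(0.25) = -4.390625, g(0.5625) = -25509/4096, g(0.875) = -3923/512, g(1.1875) = -33359/4096, g(1.5) = -7.125.
Sum = Δx · [g(-0.6875) + g(-0.375) + g(-0.0625) + ...].
Sum ≈ -12.4719.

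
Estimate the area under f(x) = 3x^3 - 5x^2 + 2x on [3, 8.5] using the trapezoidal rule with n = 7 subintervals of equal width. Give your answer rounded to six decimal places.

2965.461097

Δx = (8.5 − 3)/7 = 11/14.
f(3) = 42, f(53/14) = 270777/2744, f(32/7) = 65600/343, f(75/14) = 901275/2744, f(43/7) = 178020/343, f(97/14) = 2117413/2744, f(54/7) = 375624/343, f(8.5) = 1498.125.
T_7 = (Δx/2)·[f(x_0) + 2f(x_1) + ... + 2f(x_{6}) + f(x_7)].
Sum ≈ 2965.461097.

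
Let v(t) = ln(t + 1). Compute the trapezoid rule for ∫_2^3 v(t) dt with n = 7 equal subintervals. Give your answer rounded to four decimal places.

1.2492

Δt = (3 − 2)/7 = 1/7.
v(2) ≈ 1.0986, v(15/7) ≈ 1.1451, v(16/7) ≈ 1.1896, v(17/7) ≈ 1.2321, v(18/7) ≈ 1.2730, v(19/7) ≈ 1.3122, v(20/7) ≈ 1.3499, v(3) ≈ 1.3863.
T_7 = (Δt/2)·[v(t_0) + 2v(t_1) + ... + 2v(t_{6}) + v(t_7)].
Sum ≈ 1.2492.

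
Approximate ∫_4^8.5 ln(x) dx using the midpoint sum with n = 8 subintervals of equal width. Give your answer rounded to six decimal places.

Δx = (8.5 − 4)/8 = 0.5625.
Midpoints: 4.28125, 4.84375, 5.40625, 5.96875, 6.53125, 7.09375, 7.65625, 8.21875.
f(4.28125) ≈ 1.454245, f(4.84375) ≈ 1.577689, f(5.40625) ≈ 1.687556, f(5.96875) ≈ 1.786538, f(6.53125) ≈ 1.876598, f(7.09375) ≈ 1.959214, f(7.65625) ≈ 2.035522, f(8.21875) ≈ 2.106418.
Sum = Δx · [f(4.28125) + f(4.84375) + f(5.40625) + ...].
Sum ≈ 8.147126.

8.147126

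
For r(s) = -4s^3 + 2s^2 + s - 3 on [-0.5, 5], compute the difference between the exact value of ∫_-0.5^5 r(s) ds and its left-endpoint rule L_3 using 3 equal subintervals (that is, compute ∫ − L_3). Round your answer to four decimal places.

-331.3495

Exact integral: ∫_-0.5^5 r(s) ds ≈ -545.645833.
L_3 ≈ -214.296296.
Error ≈ -545.645833 − (-214.296296) ≈ -331.3495.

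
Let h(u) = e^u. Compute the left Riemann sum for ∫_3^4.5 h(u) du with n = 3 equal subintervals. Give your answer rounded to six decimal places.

Δu = (4.5 − 3)/3 = 0.5.
Left endpoints: 3, 3.5, 4.
h(3) ≈ 20.085537, h(3.5) ≈ 33.115452, h(4) ≈ 54.598150.
Sum = Δu · [h(3) + h(3.5) + h(4)].
Sum ≈ 53.899569.

53.899569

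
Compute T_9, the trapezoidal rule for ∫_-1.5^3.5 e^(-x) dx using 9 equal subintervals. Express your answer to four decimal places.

Δx = (3.5 − (-1.5))/9 = 5/9.
f(-1.5) ≈ 4.4817, f(-17/18) ≈ 2.5714, f(-7/18) ≈ 1.4753, f(1/6) ≈ 0.8465, f(13/18) ≈ 0.4857, f(23/18) ≈ 0.2787, f(11/6) ≈ 0.1599, f(43/18) ≈ 0.0917, f(53/18) ≈ 0.0526, f(3.5) ≈ 0.0302.
T_9 = (Δx/2)·[f(x_0) + 2f(x_1) + ... + 2f(x_{8}) + f(x_9)].
Sum ≈ 4.5654.

4.5654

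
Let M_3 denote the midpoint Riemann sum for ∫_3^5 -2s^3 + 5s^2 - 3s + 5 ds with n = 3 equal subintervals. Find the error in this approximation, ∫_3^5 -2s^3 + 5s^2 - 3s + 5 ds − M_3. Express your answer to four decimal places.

-1.4074

Exact integral: ∫_3^5 f(s) ds ≈ -122.666667.
M_3 ≈ -121.259259.
Error ≈ -122.666667 − (-121.259259) ≈ -1.4074.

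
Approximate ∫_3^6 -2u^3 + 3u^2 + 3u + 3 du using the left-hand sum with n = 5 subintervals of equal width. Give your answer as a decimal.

-286.92

Δu = (6 − 3)/5 = 0.6.
Left endpoints: 3, 3.6, 4.2, 4.8, 5.4.
f(3) = -15, f(3.6) = -40.632, f(4.2) = -79.656, f(4.8) = -134.664, f(5.4) = -208.248.
Sum = Δu · [f(3) + f(3.6) + f(4.2) + f(4.8) + f(5.4)].
Sum = -286.92.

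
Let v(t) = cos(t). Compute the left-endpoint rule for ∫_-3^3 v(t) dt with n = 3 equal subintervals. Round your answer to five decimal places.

Δt = (3 − (-3))/3 = 2.
Left endpoints: -3, -1, 1.
v(-3) ≈ -0.98999, v(-1) ≈ 0.54030, v(1) ≈ 0.54030.
Sum = Δt · [v(-3) + v(-1) + v(1)].
Sum ≈ 0.18122.

0.18122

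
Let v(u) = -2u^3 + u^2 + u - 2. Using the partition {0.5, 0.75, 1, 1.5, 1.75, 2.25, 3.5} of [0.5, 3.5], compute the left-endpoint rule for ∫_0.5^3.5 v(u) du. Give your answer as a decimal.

-28.796875

Subinterval widths: 0.25, 0.25, 0.5, 0.25, 0.5, 1.25.
Left endpoints: 0.5, 0.75, 1, 1.5, 1.75, 2.25.
v(0.5) = -1.5, v(0.75) = -1.53125, v(1) = -2, v(1.5) = -5, v(1.75) = -7.90625, v(2.25) = -17.46875.
Sum = Σ Δu_i · v(u_i).
Sum = -28.796875.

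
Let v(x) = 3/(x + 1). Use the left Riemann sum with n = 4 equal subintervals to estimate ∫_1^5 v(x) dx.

3.85

Δx = (5 − 1)/4 = 1.
Left endpoints: 1, 2, 3, 4.
v(1) = 1.5, v(2) = 1, v(3) = 0.75, v(4) = 0.6.
Sum = Δx · [v(1) + v(2) + v(3) + v(4)].
Sum = 3.85.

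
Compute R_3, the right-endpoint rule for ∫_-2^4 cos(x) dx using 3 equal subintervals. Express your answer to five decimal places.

-0.13958

Δx = (4 − (-2))/3 = 2.
Right endpoints: 0, 2, 4.
f(0) ≈ 1.00000, f(2) ≈ -0.41615, f(4) ≈ -0.65364.
Sum = Δx · [f(0) + f(2) + f(4)].
Sum ≈ -0.13958.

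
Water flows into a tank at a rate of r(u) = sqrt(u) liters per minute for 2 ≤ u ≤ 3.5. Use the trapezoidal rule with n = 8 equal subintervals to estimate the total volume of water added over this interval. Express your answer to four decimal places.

2.4794

Δu = (3.5 − 2)/8 = 0.1875.
r(2) ≈ 1.4142, r(2.1875) ≈ 1.4790, r(2.375) ≈ 1.5411, r(2.5625) ≈ 1.6008, r(2.75) ≈ 1.6583, r(2.9375) ≈ 1.7139, r(3.125) ≈ 1.7678, r(3.3125) ≈ 1.8200, r(3.5) ≈ 1.8708.
T_8 = (Δu/2)·[r(u_0) + 2r(u_1) + ... + 2r(u_{7}) + r(u_8)].
Sum ≈ 2.4794.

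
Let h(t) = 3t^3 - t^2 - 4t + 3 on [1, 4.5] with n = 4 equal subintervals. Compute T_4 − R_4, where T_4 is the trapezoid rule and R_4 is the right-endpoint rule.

T_4 ≈ 259.3623047.
R_4 ≈ 363.1044922.
T_4 − R_4 = -103.7421875.

-103.7421875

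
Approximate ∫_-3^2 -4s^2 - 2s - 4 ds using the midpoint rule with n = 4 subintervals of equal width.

Δs = (2 − (-3))/4 = 1.25.
Midpoints: -2.375, -1.125, 0.125, 1.375.
f(-2.375) = -21.8125, f(-1.125) = -6.8125, f(0.125) = -4.3125, f(1.375) = -14.3125.
Sum = Δs · [f(-2.375) + f(-1.125) + f(0.125) + f(1.375)].
Sum = -59.0625.

-59.0625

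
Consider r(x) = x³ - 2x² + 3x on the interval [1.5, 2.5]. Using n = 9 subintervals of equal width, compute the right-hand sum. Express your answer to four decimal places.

6.7443

Δx = (2.5 − 1.5)/9 = 1/9.
Right endpoints: 29/18, 31/18, 11/6, 35/18, 37/18, 13/6, 41/18, 43/18, 2.5.
r(29/18) = 22301/5832, r(31/18) = 25327/5832, r(11/6) = 1067/216, r(35/18) = 32795/5832, r(37/18) = 37333/5832, r(13/6) = 1573/216, r(41/18) = 48257/5832, r(43/18) = 54739/5832, r(2.5) = 10.625.
Sum = Δx · [r(29/18) + r(31/18) + r(11/6) + ...].
Sum ≈ 6.7443.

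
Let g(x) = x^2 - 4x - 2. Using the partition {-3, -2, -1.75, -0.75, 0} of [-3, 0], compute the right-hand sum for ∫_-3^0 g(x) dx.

12.078125

Subinterval widths: 1, 0.25, 1, 0.75.
Right endpoints: -2, -1.75, -0.75, 0.
g(-2) = 10, g(-1.75) = 8.0625, g(-0.75) = 1.5625, g(0) = -2.
Sum = Σ Δx_i · g(x_i).
Sum = 12.078125.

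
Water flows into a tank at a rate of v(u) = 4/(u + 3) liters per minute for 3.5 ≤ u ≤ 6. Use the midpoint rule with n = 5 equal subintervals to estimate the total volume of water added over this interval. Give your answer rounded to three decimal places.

Δu = (6 − 3.5)/5 = 0.5.
Midpoints: 3.75, 4.25, 4.75, 5.25, 5.75.
v(3.75) = 16/27, v(4.25) = 16/29, v(4.75) = 16/31, v(5.25) = 16/33, v(5.75) = 16/35.
Sum = Δu · [v(3.75) + v(4.25) + v(4.75) + v(5.25) + v(5.75)].
Sum ≈ 1.301.

1.301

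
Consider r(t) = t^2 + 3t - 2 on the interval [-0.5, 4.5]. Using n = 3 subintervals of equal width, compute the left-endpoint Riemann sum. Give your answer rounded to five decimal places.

23.56481

Δt = (4.5 − (-0.5))/3 = 5/3.
Left endpoints: -0.5, 7/6, 17/6.
r(-0.5) = -3.25, r(7/6) = 103/36, r(17/6) = 523/36.
Sum = Δt · [r(-0.5) + r(7/6) + r(17/6)].
Sum ≈ 23.56481.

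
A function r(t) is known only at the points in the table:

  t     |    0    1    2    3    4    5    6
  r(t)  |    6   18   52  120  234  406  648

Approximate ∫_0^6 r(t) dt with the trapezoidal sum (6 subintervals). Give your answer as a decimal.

1157

Δt = 1.
T_6 = (1/2)·[6 + 2·18 + 2·52 + 2·120 + 2·234 + 2·406 + 648] = 1157.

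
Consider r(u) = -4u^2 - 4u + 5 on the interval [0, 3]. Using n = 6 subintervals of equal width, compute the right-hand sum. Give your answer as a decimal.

-51.5

Δu = (3 − 0)/6 = 0.5.
Right endpoints: 0.5, 1, 1.5, 2, 2.5, 3.
r(0.5) = 2, r(1) = -3, r(1.5) = -10, r(2) = -19, r(2.5) = -30, r(3) = -43.
Sum = Δu · [r(0.5) + r(1) + r(1.5) + ...].
Sum = -51.5.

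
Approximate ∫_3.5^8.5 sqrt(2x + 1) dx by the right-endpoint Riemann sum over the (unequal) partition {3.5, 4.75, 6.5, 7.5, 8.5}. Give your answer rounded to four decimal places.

18.8410

Subinterval widths: 1.25, 1.75, 1, 1.
Right endpoints: 4.75, 6.5, 7.5, 8.5.
f(4.75) ≈ 3.2404, f(6.5) ≈ 3.7417, f(7.5) ≈ 4.0000, f(8.5) ≈ 4.2426.
Sum = Σ Δx_i · f(x_i).
Sum ≈ 18.8410.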